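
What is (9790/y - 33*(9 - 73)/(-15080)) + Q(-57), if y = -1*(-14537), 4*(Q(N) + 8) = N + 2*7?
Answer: -1996702847/109608980 ≈ -18.217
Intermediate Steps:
Q(N) = -9/2 + N/4 (Q(N) = -8 + (N + 2*7)/4 = -8 + (N + 14)/4 = -8 + (14 + N)/4 = -8 + (7/2 + N/4) = -9/2 + N/4)
y = 14537
(9790/y - 33*(9 - 73)/(-15080)) + Q(-57) = (9790/14537 - 33*(9 - 73)/(-15080)) + (-9/2 + (¼)*(-57)) = (9790*(1/14537) - 33*(-64)*(-1/15080)) + (-9/2 - 57/4) = (9790/14537 + 2112*(-1/15080)) - 75/4 = (9790/14537 - 264/1885) - 75/4 = 14616382/27402245 - 75/4 = -1996702847/109608980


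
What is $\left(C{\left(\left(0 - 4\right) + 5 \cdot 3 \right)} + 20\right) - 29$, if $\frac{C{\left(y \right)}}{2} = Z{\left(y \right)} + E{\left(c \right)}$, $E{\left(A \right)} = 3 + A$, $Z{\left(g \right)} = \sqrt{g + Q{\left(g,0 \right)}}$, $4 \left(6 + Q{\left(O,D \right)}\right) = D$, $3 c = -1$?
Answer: $- \frac{11}{3} + 2 \sqrt{5} \approx 0.80547$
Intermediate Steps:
$c = - \frac{1}{3}$ ($c = \frac{1}{3} \left(-1\right) = - \frac{1}{3} \approx -0.33333$)
$Q{\left(O,D \right)} = -6 + \frac{D}{4}$
$Z{\left(g \right)} = \sqrt{-6 + g}$ ($Z{\left(g \right)} = \sqrt{g + \left(-6 + \frac{1}{4} \cdot 0\right)} = \sqrt{g + \left(-6 + 0\right)} = \sqrt{g - 6} = \sqrt{-6 + g}$)
$C{\left(y \right)} = \frac{16}{3} + 2 \sqrt{-6 + y}$ ($C{\left(y \right)} = 2 \left(\sqrt{-6 + y} + \left(3 - \frac{1}{3}\right)\right) = 2 \left(\sqrt{-6 + y} + \frac{8}{3}\right) = 2 \left(\frac{8}{3} + \sqrt{-6 + y}\right) = \frac{16}{3} + 2 \sqrt{-6 + y}$)
$\left(C{\left(\left(0 - 4\right) + 5 \cdot 3 \right)} + 20\right) - 29 = \left(\left(\frac{16}{3} + 2 \sqrt{-6 + \left(\left(0 - 4\right) + 5 \cdot 3\right)}\right) + 20\right) - 29 = \left(\left(\frac{16}{3} + 2 \sqrt{-6 + \left(-4 + 15\right)}\right) + 20\right) - 29 = \left(\left(\frac{16}{3} + 2 \sqrt{-6 + 11}\right) + 20\right) - 29 = \left(\left(\frac{16}{3} + 2 \sqrt{5}\right) + 20\right) - 29 = \left(\frac{76}{3} + 2 \sqrt{5}\right) - 29 = - \frac{11}{3} + 2 \sqrt{5}$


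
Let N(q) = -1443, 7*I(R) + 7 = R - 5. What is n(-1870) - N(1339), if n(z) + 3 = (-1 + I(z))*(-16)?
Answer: 40304/7 ≈ 5757.7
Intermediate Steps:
I(R) = -12/7 + R/7 (I(R) = -1 + (R - 5)/7 = -1 + (-5 + R)/7 = -1 + (-5/7 + R/7) = -12/7 + R/7)
n(z) = 283/7 - 16*z/7 (n(z) = -3 + (-1 + (-12/7 + z/7))*(-16) = -3 + (-19/7 + z/7)*(-16) = -3 + (304/7 - 16*z/7) = 283/7 - 16*z/7)
n(-1870) - N(1339) = (283/7 - 16/7*(-1870)) - 1*(-1443) = (283/7 + 29920/7) + 1443 = 30203/7 + 1443 = 40304/7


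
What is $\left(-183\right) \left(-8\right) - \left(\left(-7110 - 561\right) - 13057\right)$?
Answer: $22192$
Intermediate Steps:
$\left(-183\right) \left(-8\right) - \left(\left(-7110 - 561\right) - 13057\right) = 1464 - \left(-7671 - 13057\right) = 1464 - -20728 = 1464 + 20728 = 22192$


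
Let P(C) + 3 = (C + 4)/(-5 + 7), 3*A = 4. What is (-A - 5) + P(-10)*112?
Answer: -2035/3 ≈ -678.33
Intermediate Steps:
A = 4/3 (A = (⅓)*4 = 4/3 ≈ 1.3333)
P(C) = -1 + C/2 (P(C) = -3 + (C + 4)/(-5 + 7) = -3 + (4 + C)/2 = -3 + (4 + C)*(½) = -3 + (2 + C/2) = -1 + C/2)
(-A - 5) + P(-10)*112 = (-1*4/3 - 5) + (-1 + (½)*(-10))*112 = (-4/3 - 5) + (-1 - 5)*112 = -19/3 - 6*112 = -19/3 - 672 = -2035/3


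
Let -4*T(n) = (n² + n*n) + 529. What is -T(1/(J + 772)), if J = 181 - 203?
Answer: 148781251/1125000 ≈ 132.25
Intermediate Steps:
J = -22
T(n) = -529/4 - n²/2 (T(n) = -((n² + n*n) + 529)/4 = -((n² + n²) + 529)/4 = -(2*n² + 529)/4 = -(529 + 2*n²)/4 = -529/4 - n²/2)
-T(1/(J + 772)) = -(-529/4 - 1/(2*(-22 + 772)²)) = -(-529/4 - (1/750)²/2) = -(-529/4 - ½*1/562500) = -(-529/4 - 1/1125000) = -1*(-148781251/1125000) = 148781251/1125000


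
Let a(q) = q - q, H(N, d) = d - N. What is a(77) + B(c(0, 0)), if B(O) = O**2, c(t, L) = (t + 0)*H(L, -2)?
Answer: 0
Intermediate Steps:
a(q) = 0
c(t, L) = t*(-2 - L) (c(t, L) = (t + 0)*(-2 - L) = t*(-2 - L))
a(77) + B(c(0, 0)) = 0 + (-1*0*(2 + 0))**2 = 0 + (-1*0*2)**2 = 0 + 0**2 = 0 + 0 = 0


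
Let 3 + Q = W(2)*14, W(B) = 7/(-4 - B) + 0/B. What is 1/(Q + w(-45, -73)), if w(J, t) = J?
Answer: -3/193 ≈ -0.015544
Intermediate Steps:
W(B) = 7/(-4 - B) (W(B) = 7/(-4 - B) + 0 = 7/(-4 - B))
Q = -58/3 (Q = -3 - 7/(4 + 2)*14 = -3 - 7/6*14 = -3 - 49/3 = -58/3 ≈ -19.333)
1/(Q + w(-45, -73)) = 1/(-58/3 - 45) = 1/(-193/3) = -3/193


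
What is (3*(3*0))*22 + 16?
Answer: 16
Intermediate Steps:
(3*(3*0))*22 + 16 = (3*0)*22 + 16 = 0*22 + 16 = 0 + 16 = 16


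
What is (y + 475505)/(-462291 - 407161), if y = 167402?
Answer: -642907/869452 ≈ -0.73944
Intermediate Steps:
(y + 475505)/(-462291 - 407161) = (167402 + 475505)/(-462291 - 407161) = 642907/(-869452) = 642907*(-1/869452) = -642907/869452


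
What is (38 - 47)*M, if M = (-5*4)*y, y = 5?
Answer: 900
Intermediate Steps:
M = -100 (M = -5*4*5 = -20*5 = -100)
(38 - 47)*M = (38 - 47)*(-100) = -9*(-100) = 900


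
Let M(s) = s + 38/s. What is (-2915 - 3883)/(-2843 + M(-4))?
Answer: 13596/5713 ≈ 2.3798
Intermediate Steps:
(-2915 - 3883)/(-2843 + M(-4)) = (-2915 - 3883)/(-2843 + (-4 + 38/(-4))) = -6798/(-2843 + (-4 + 38*(-1/4))) = -6798/(-2843 + (-4 - 19/2)) = -6798/(-2843 - 27/2) = -6798/(-5713/2) = -6798*(-2/5713) = 13596/5713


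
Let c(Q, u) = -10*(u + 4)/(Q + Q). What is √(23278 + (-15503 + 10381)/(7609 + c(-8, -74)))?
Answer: √21315699213270/30261 ≈ 152.57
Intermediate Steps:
c(Q, u) = -5*(4 + u)/Q (c(Q, u) = -10*(4 + u)/(2*Q) = -10*(4 + u)*1/(2*Q) = -5*(4 + u)/Q)
√(23278 + (-15503 + 10381)/(7609 + c(-8, -74))) = √(23278 + (-15503 + 10381)/(7609 + 5*(-4 - 1*(-74))/(-8))) = √(23278 - 5122/(7609 + 5*(-⅛)*(-4 + 74))) = √(23278 - 5122/(7609 + 5*(-⅛)*70)) = √(23278 - 5122/(7609 - 175/4)) = √(23278 - 5122/30261/4) = √(23278 - 5122*4/30261) = √(23278 - 20488/30261) = √(704395070/30261) = √21315699213270/30261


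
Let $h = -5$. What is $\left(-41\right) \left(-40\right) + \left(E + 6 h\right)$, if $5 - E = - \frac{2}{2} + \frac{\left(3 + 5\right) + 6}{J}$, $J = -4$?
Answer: $\frac{3239}{2} \approx 1619.5$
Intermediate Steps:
$E = \frac{19}{2}$ ($E = 5 - \left(- \frac{2}{2} + \frac{\left(3 + 5\right) + 6}{-4}\right) = 5 - \left(\left(-2\right) \frac{1}{2} + \left(8 + 6\right) \left(- \frac{1}{4}\right)\right) = 5 - \left(-1 + 14 \left(- \frac{1}{4}\right)\right) = 5 - \left(-1 - \frac{7}{2}\right) = 5 - - \frac{9}{2} = 5 + \frac{9}{2} = \frac{19}{2} \approx 9.5$)
$\left(-41\right) \left(-40\right) + \left(E + 6 h\right) = \left(-41\right) \left(-40\right) + \left(\frac{19}{2} + 6 \left(-5\right)\right) = 1640 + \left(\frac{19}{2} - 30\right) = 1640 - \frac{41}{2} = \frac{3239}{2}$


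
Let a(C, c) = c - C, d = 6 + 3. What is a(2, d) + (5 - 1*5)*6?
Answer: 7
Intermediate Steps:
d = 9
a(2, d) + (5 - 1*5)*6 = (9 - 1*2) + (5 - 1*5)*6 = (9 - 2) + (5 - 5)*6 = 7 + 0*6 = 7 + 0 = 7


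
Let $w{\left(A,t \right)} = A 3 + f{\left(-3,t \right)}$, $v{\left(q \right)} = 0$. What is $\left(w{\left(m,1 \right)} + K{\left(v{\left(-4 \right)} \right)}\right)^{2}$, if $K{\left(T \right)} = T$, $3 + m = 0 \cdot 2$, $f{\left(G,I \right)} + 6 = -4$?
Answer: $361$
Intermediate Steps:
$f{\left(G,I \right)} = -10$ ($f{\left(G,I \right)} = -6 - 4 = -10$)
$m = -3$ ($m = -3 + 0 \cdot 2 = -3 + 0 = -3$)
$w{\left(A,t \right)} = -10 + 3 A$ ($w{\left(A,t \right)} = A 3 - 10 = 3 A - 10 = -10 + 3 A$)
$\left(w{\left(m,1 \right)} + K{\left(v{\left(-4 \right)} \right)}\right)^{2} = \left(\left(-10 + 3 \left(-3\right)\right) + 0\right)^{2} = \left(\left(-10 - 9\right) + 0\right)^{2} = \left(-19 + 0\right)^{2} = \left(-19\right)^{2} = 361$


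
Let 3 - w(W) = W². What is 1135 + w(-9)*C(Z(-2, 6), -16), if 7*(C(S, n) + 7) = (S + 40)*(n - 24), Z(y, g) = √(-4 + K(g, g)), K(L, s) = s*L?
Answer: 136567/7 + 12480*√2/7 ≈ 22031.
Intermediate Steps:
K(L, s) = L*s
Z(y, g) = √(-4 + g²) (Z(y, g) = √(-4 + g*g) = √(-4 + g²))
w(W) = 3 - W²
C(S, n) = -7 + (-24 + n)*(40 + S)/7 (C(S, n) = -7 + ((S + 40)*(n - 24))/7 = -7 + ((40 + S)*(-24 + n))/7 = -7 + ((-24 + n)*(40 + S))/7 = -7 + (-24 + n)*(40 + S)/7)
1135 + w(-9)*C(Z(-2, 6), -16) = 1135 + (3 - 1*(-9)²)*(-1009/7 - 24*√(-4 + 6²)/7 + (40/7)*(-16) + (⅐)*√(-4 + 6²)*(-16)) = 1135 + (3 - 1*81)*(-1009/7 - 24*√(-4 + 36)/7 - 640/7 + (⅐)*√(-4 + 36)*(-16)) = 1135 + (3 - 81)*(-1009/7 - 96*√2/7 - 640/7 + (⅐)*√32*(-16)) = 1135 - 78*(-1009/7 - 96*√2/7 - 640/7 + (⅐)*(4*√2)*(-16)) = 1135 - 78*(-1009/7 - 96*√2/7 - 640/7 - 64*√2/7) = 1135 - 78*(-1649/7 - 160*√2/7) = 1135 + (128622/7 + 12480*√2/7) = 136567/7 + 12480*√2/7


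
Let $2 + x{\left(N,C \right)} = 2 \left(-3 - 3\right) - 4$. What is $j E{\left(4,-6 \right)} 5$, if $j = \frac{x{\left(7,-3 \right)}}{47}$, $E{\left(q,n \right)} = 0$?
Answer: $0$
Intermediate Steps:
$x{\left(N,C \right)} = -18$ ($x{\left(N,C \right)} = -2 + \left(2 \left(-3 - 3\right) - 4\right) = -2 + \left(2 \left(-6\right) - 4\right) = -2 - 16 = -18$)
$j = - \frac{18}{47} \approx -0.38298$
$j E{\left(4,-6 \right)} 5 = \left(- \frac{18}{47}\right) 0 \cdot 5 = 0 \cdot 5 = 0$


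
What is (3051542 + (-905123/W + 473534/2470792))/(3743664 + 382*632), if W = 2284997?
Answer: 8614124566982329095/11249409886042355456 ≈ 0.76574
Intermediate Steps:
(3051542 + (-905123/W + 473534/2470792))/(3743664 + 382*632) = (3051542 + (-905123/2284997 + 473534/2470792))/(3743664 + 382*632) = (3051542 + (-905123*1/2284997 + 473534*(1/2470792)))/(3743664 + 241424) = (3051542 + (-905123/2284997 + 236767/1235396))/3985088 = (3051542 - 577173449009/2822876153812)*(1/3985088) = (8614124566982329095/2822876153812)*(1/3985088) = 8614124566982329095/11249409886042355456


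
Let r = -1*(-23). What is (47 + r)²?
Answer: 4900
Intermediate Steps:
r = 23
(47 + r)² = (47 + 23)² = 70² = 4900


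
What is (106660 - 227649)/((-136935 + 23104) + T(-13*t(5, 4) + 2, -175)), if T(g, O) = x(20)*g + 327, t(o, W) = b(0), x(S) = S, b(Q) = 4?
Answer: 120989/114504 ≈ 1.0566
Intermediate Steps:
t(o, W) = 4
T(g, O) = 327 + 20*g (T(g, O) = 20*g + 327 = 327 + 20*g)
(106660 - 227649)/((-136935 + 23104) + T(-13*t(5, 4) + 2, -175)) = (106660 - 227649)/((-136935 + 23104) + (327 + 20*(-13*4 + 2))) = -120989/(-113831 + (327 + 20*(-52 + 2))) = -120989/(-113831 + (327 + 20*(-50))) = -120989/(-113831 + (327 - 1000)) = -120989/(-113831 - 673) = -120989/(-114504) = -120989*(-1/114504) = 120989/114504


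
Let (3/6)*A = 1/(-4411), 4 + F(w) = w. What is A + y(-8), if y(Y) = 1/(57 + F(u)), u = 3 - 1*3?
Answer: 4305/233783 ≈ 0.018414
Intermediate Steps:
u = 0 (u = 3 - 3 = 0)
F(w) = -4 + w
A = -2/4411 (A = 2/(-4411) = 2*(-1/4411) = -2/4411 ≈ -0.00045341)
y(Y) = 1/53 (y(Y) = 1/(57 + (-4 + 0)) = 1/(57 - 4) = 1/53)
A + y(-8) = -2/4411 + 1/53 = 4305/233783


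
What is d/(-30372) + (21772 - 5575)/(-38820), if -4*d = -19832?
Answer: -57033737/98253420 ≈ -0.58048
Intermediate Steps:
d = 4958 (d = -¼*(-19832) = 4958)
d/(-30372) + (21772 - 5575)/(-38820) = 4958/(-30372) + (21772 - 5575)/(-38820) = 4958*(-1/30372) + 16197*(-1/38820) = -2479/15186 - 5399/12940 = -57033737/98253420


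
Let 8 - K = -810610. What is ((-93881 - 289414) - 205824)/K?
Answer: -196373/270206 ≈ -0.72675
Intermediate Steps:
K = 810618 (K = 8 - 1*(-810610) = 8 + 810610 = 810618)
((-93881 - 289414) - 205824)/K = ((-93881 - 289414) - 205824)/810618 = (-383295 - 205824)*(1/810618) = -589119*1/810618 = -196373/270206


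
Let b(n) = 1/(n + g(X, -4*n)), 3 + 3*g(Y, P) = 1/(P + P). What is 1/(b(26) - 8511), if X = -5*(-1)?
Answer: -15599/132762465 ≈ -0.00011750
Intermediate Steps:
X = 5
g(Y, P) = -1 + 1/(6*P) (g(Y, P) = -1 + 1/(3*(P + P)) = -1 + 1/(3*((2*P))) = -1 + (1/(2*P))/3 = -1 + 1/(6*P))
b(n) = 1/(n - (1/6 + 4*n)/(4*n)) (b(n) = 1/(n + (1/6 - (-4)*n)/((-4*n))) = 1/(n + (-1/(4*n))*(1/6 + 4*n)) = 1/(n - (1/6 + 4*n)/(4*n)))
1/(b(26) - 8511) = 1/(24*26/(-1 - 24*26 + 24*26**2) - 8511) = 1/(24*26/(-1 - 624 + 24*676) - 8511) = 1/(24*26/(-1 - 624 + 16224) - 8511) = 1/(24*26/15599 - 8511) = 1/(24*26*(1/15599) - 8511) = 1/(624/15599 - 8511) = 1/(-132762465/15599) = -15599/132762465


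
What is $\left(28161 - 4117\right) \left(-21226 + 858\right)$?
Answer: $-489728192$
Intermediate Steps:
$\left(28161 - 4117\right) \left(-21226 + 858\right) = 24044 \left(-20368\right) = -489728192$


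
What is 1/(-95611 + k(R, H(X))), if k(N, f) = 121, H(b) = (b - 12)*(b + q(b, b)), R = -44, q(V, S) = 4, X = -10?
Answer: -1/95490 ≈ -1.0472e-5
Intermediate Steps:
H(b) = (-12 + b)*(4 + b) (H(b) = (b - 12)*(b + 4) = (-12 + b)*(4 + b))
1/(-95611 + k(R, H(X))) = 1/(-95611 + 121) = 1/(-95490) = -1/95490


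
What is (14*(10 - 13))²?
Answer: 1764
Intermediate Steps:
(14*(10 - 13))² = (14*(-3))² = (-42)² = 1764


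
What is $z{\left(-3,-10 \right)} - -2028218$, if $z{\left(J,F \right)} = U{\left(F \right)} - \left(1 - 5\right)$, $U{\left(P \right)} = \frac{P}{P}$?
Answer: $2028223$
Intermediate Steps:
$U{\left(P \right)} = 1$
$z{\left(J,F \right)} = 5$ ($z{\left(J,F \right)} = 1 - \left(1 - 5\right) = 1 - -4 = 1 + 4 = 5$)
$z{\left(-3,-10 \right)} - -2028218 = 5 - -2028218 = 5 + 2028218 = 2028223$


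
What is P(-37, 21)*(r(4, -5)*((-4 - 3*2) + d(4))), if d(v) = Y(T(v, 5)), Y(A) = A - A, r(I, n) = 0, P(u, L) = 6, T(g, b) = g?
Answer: 0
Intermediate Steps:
Y(A) = 0
d(v) = 0
P(-37, 21)*(r(4, -5)*((-4 - 3*2) + d(4))) = 6*(0*((-4 - 3*2) + 0)) = 6*(0*((-4 - 6) + 0)) = 6*(0*(-10 + 0)) = 6*(0*(-10)) = 6*0 = 0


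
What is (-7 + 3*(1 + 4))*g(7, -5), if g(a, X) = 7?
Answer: 56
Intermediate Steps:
(-7 + 3*(1 + 4))*g(7, -5) = (-7 + 3*(1 + 4))*7 = (-7 + 3*5)*7 = (-7 + 15)*7 = 8*7 = 56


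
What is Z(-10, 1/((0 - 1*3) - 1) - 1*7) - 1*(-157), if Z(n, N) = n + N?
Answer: 559/4 ≈ 139.75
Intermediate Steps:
Z(n, N) = N + n
Z(-10, 1/((0 - 1*3) - 1) - 1*7) - 1*(-157) = ((1/((0 - 1*3) - 1) - 1*7) - 10) - 1*(-157) = ((1/((0 - 3) - 1) - 7) - 10) + 157 = ((1/(-3 - 1) - 7) - 10) + 157 = ((1/(-4) - 7) - 10) + 157 = ((-¼ - 7) - 10) + 157 = (-29/4 - 10) + 157 = -69/4 + 157 = 559/4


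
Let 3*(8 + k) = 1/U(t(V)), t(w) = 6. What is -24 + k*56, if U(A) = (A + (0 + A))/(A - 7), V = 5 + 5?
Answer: -4262/9 ≈ -473.56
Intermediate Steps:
V = 10
U(A) = 2*A/(-7 + A) (U(A) = (A + A)/(-7 + A) = (2*A)/(-7 + A) = 2*A/(-7 + A))
k = -289/36 (k = -8 + 1/(3*((2*6/(-7 + 6)))) = -8 + 1/(3*((2*6/(-1)))) = -8 + 1/(3*((2*6*(-1)))) = -8 + (1/3)/(-12) = -8 + (1/3)*(-1/12) = -8 - 1/36 = -289/36 ≈ -8.0278)
-24 + k*56 = -24 - 289/36*56 = -24 - 4046/9 = -4262/9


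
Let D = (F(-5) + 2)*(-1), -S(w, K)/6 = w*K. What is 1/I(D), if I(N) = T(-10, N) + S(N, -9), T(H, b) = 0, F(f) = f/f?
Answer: -1/162 ≈ -0.0061728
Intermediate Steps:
F(f) = 1
S(w, K) = -6*K*w (S(w, K) = -6*w*K = -6*K*w)
D = -3 (D = (1 + 2)*(-1) = 3*(-1) = -3)
I(N) = 54*N (I(N) = 0 - 6*(-9)*N = 0 + 54*N = 54*N)
1/I(D) = 1/(54*(-3)) = 1/(-162) = -1/162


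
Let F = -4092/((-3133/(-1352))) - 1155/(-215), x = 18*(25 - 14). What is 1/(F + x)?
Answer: -10363/16191879 ≈ -0.00064001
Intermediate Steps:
x = 198 (x = 18*11 = 198)
F = -18243753/10363 (F = -4092/((-3133*(-1/1352))) - 1155*(-1/215) = -4092/241/104 + 231/43 = -4092*104/241 + 231/43 = -425568/241 + 231/43 = -18243753/10363 ≈ -1760.5)
1/(F + x) = 1/(-18243753/10363 + 198) = 1/(-16191879/10363) = -10363/16191879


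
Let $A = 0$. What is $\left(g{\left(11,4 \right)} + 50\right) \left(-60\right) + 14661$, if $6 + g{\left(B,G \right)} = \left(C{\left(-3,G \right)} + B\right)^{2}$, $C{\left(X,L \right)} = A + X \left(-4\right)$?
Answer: $-19719$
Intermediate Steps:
$C{\left(X,L \right)} = - 4 X$ ($C{\left(X,L \right)} = 0 + X \left(-4\right) = 0 - 4 X = - 4 X$)
$g{\left(B,G \right)} = -6 + \left(12 + B\right)^{2}$ ($g{\left(B,G \right)} = -6 + \left(\left(-4\right) \left(-3\right) + B\right)^{2} = -6 + \left(12 + B\right)^{2}$)
$\left(g{\left(11,4 \right)} + 50\right) \left(-60\right) + 14661 = \left(\left(-6 + \left(12 + 11\right)^{2}\right) + 50\right) \left(-60\right) + 14661 = \left(\left(-6 + 23^{2}\right) + 50\right) \left(-60\right) + 14661 = \left(\left(-6 + 529\right) + 50\right) \left(-60\right) + 14661 = \left(523 + 50\right) \left(-60\right) + 14661 = 573 \left(-60\right) + 14661 = -34380 + 14661 = -19719$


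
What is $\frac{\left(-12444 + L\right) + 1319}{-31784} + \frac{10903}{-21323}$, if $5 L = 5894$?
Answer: $- \frac{4907231}{24734680} \approx -0.19839$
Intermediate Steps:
$L = \frac{5894}{5}$ ($L = \frac{1}{5} \cdot 5894 = \frac{5894}{5} \approx 1178.8$)
$\frac{\left(-12444 + L\right) + 1319}{-31784} + \frac{10903}{-21323} = \frac{\left(-12444 + \frac{5894}{5}\right) + 1319}{-31784} + \frac{10903}{-21323} = \left(- \frac{56326}{5} + 1319\right) \left(- \frac{1}{31784}\right) + 10903 \left(- \frac{1}{21323}\right) = \left(- \frac{49731}{5}\right) \left(- \frac{1}{31784}\right) - \frac{10903}{21323} = \frac{363}{1160} - \frac{10903}{21323} = - \frac{4907231}{24734680}$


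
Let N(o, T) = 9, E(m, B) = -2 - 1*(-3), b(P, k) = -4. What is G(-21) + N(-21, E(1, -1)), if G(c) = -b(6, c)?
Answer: 13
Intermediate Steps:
E(m, B) = 1 (E(m, B) = -2 + 3 = 1)
G(c) = 4 (G(c) = -1*(-4) = 4)
G(-21) + N(-21, E(1, -1)) = 4 + 9 = 13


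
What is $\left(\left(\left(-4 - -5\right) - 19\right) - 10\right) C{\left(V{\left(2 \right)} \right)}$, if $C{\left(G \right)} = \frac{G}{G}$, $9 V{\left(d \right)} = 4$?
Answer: $-28$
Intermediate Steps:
$V{\left(d \right)} = \frac{4}{9}$ ($V{\left(d \right)} = \frac{1}{9} \cdot 4 = \frac{4}{9}$)
$C{\left(G \right)} = 1$
$\left(\left(\left(-4 - -5\right) - 19\right) - 10\right) C{\left(V{\left(2 \right)} \right)} = \left(\left(\left(-4 - -5\right) - 19\right) - 10\right) 1 = \left(\left(\left(-4 + 5\right) - 19\right) - 10\right) 1 = \left(\left(1 - 19\right) - 10\right) 1 = \left(-18 - 10\right) 1 = \left(-28\right) 1 = -28$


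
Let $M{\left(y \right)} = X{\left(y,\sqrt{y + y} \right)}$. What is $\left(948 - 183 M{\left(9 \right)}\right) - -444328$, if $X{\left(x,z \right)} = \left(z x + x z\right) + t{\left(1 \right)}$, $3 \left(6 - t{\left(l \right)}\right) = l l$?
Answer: $444239 - 9882 \sqrt{2} \approx 4.3026 \cdot 10^{5}$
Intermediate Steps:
$t{\left(l \right)} = 6 - \frac{l^{2}}{3}$ ($t{\left(l \right)} = 6 - \frac{l l}{3} = 6 - \frac{l^{2}}{3}$)
$X{\left(x,z \right)} = \frac{17}{3} + 2 x z$ ($X{\left(x,z \right)} = \left(z x + x z\right) + \left(6 - \frac{1^{2}}{3}\right) = \left(x z + x z\right) + \left(6 - \frac{1}{3}\right) = 2 x z + \left(6 - \frac{1}{3}\right) = 2 x z + \frac{17}{3} = \frac{17}{3} + 2 x z$)
$M{\left(y \right)} = \frac{17}{3} + 2 \sqrt{2} y^{\frac{3}{2}}$ ($M{\left(y \right)} = \frac{17}{3} + 2 y \sqrt{y + y} = \frac{17}{3} + 2 y \sqrt{2 y} = \frac{17}{3} + 2 y \sqrt{2} \sqrt{y} = \frac{17}{3} + 2 \sqrt{2} y^{\frac{3}{2}}$)
$\left(948 - 183 M{\left(9 \right)}\right) - -444328 = \left(948 - 183 \left(\frac{17}{3} + 2 \sqrt{2} \cdot 9^{\frac{3}{2}}\right)\right) - -444328 = \left(948 - 183 \left(\frac{17}{3} + 2 \sqrt{2} \cdot 27\right)\right) + 444328 = \left(948 - 183 \left(\frac{17}{3} + 54 \sqrt{2}\right)\right) + 444328 = \left(948 - \left(1037 + 9882 \sqrt{2}\right)\right) + 444328 = \left(-89 - 9882 \sqrt{2}\right) + 444328 = 444239 - 9882 \sqrt{2}$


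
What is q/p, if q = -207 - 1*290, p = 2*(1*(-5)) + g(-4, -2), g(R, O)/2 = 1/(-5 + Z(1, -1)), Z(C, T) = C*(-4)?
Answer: 4473/92 ≈ 48.620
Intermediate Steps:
Z(C, T) = -4*C
g(R, O) = -2/9 (g(R, O) = 2/(-5 - 4*1) = 2/(-5 - 4) = 2/(-9) = 2*(-1/9) = -2/9)
p = -92/9 (p = 2*(1*(-5)) - 2/9 = 2*(-5) - 2/9 = -10 - 2/9 = -92/9 ≈ -10.222)
q = -497 (q = -207 - 290 = -497)
q/p = -497/(-92/9) = -497*(-9/92) = 4473/92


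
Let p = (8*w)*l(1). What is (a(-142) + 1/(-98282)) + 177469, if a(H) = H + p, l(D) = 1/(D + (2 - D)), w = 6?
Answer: 17430410981/98282 ≈ 1.7735e+5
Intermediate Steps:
l(D) = ½ (l(D) = 1/2 = ½)
p = 24 (p = (8*6)*(½) = 48*(½) = 24)
a(H) = 24 + H (a(H) = H + 24 = 24 + H)
(a(-142) + 1/(-98282)) + 177469 = ((24 - 142) + 1/(-98282)) + 177469 = (-118 - 1/98282) + 177469 = -11597277/98282 + 177469 = 17430410981/98282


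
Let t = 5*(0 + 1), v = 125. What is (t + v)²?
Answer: 16900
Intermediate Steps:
t = 5 (t = 5*1 = 5)
(t + v)² = (5 + 125)² = 130² = 16900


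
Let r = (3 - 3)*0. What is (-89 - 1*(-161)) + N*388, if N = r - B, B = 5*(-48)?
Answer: 93192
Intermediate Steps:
B = -240
r = 0 (r = 0*0 = 0)
N = 240 (N = 0 - 1*(-240) = 0 + 240 = 240)
(-89 - 1*(-161)) + N*388 = (-89 - 1*(-161)) + 240*388 = (-89 + 161) + 93120 = 72 + 93120 = 93192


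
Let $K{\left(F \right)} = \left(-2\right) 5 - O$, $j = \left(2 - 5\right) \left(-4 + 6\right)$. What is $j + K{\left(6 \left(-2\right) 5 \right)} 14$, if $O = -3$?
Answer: $-104$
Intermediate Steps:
$j = -6$ ($j = \left(-3\right) 2 = -6$)
$K{\left(F \right)} = -7$ ($K{\left(F \right)} = \left(-2\right) 5 - -3 = -10 + 3 = -7$)
$j + K{\left(6 \left(-2\right) 5 \right)} 14 = -6 - 98 = -104$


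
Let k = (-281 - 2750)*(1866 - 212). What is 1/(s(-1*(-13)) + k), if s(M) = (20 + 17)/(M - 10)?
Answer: -3/15039785 ≈ -1.9947e-7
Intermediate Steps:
k = -5013274 (k = -3031*1654 = -5013274)
s(M) = 37/(-10 + M)
1/(s(-1*(-13)) + k) = 1/(37/(-10 - 1*(-13)) - 5013274) = 1/(37/(-10 + 13) - 5013274) = 1/(37/3 - 5013274) = 1/(-15039785/3) = -3/15039785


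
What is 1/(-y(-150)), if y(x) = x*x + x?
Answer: -1/22350 ≈ -4.4743e-5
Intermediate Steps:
y(x) = x + x² (y(x) = x² + x = x + x²)
1/(-y(-150)) = 1/(-(-150)*(1 - 150)) = 1/(-(-150)*(-149)) = 1/(-1*22350) = 1/(-22350) = -1/22350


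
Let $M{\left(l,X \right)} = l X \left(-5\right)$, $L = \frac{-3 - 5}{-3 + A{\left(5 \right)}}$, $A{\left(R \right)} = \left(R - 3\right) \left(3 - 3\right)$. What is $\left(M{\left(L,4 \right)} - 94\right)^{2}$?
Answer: $\frac{195364}{9} \approx 21707.0$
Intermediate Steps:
$A{\left(R \right)} = 0$ ($A{\left(R \right)} = \left(-3 + R\right) 0 = 0$)
$L = \frac{8}{3}$ ($L = \frac{-3 - 5}{-3 + 0} = - \frac{8}{-3} = \left(-8\right) \left(- \frac{1}{3}\right) = \frac{8}{3} \approx 2.6667$)
$M{\left(l,X \right)} = - 5 X l$ ($M{\left(l,X \right)} = X l \left(-5\right) = - 5 X l$)
$\left(M{\left(L,4 \right)} - 94\right)^{2} = \left(\left(-5\right) 4 \cdot \frac{8}{3} - 94\right)^{2} = \left(- \frac{160}{3} - 94\right)^{2} = \left(- \frac{442}{3}\right)^{2} = \frac{195364}{9}$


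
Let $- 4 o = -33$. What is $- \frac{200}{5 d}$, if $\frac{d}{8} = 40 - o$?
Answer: $- \frac{20}{127} \approx -0.15748$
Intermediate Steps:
$o = \frac{33}{4}$ ($o = \left(- \frac{1}{4}\right) \left(-33\right) = \frac{33}{4} \approx 8.25$)
$d = 254$ ($d = 8 \left(40 - \frac{33}{4}\right) = 8 \cdot \frac{127}{4} = 254$)
$- \frac{200}{5 d} = - \frac{200}{5 \cdot 254} = - \frac{200}{1270} = \left(-200\right) \frac{1}{1270} = - \frac{20}{127}$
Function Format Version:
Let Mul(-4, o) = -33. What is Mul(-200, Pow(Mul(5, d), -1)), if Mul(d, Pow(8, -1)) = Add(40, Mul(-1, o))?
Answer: Rational(-20, 127) ≈ -0.15748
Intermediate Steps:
o = Rational(33, 4) (o = Mul(Rational(-1, 4), -33) = Rational(33, 4) ≈ 8.2500)
d = 254 (d = Mul(8, Add(40, Mul(-1, Rational(33, 4)))) = Mul(8, Add(40, Rational(-33, 4))) = Mul(8, Rational(127, 4)) = 254)
Mul(-200, Pow(Mul(5, d), -1)) = Mul(-200, Pow(Mul(5, 254), -1)) = Mul(-200, Pow(1270, -1)) = Mul(-200, Rational(1, 1270)) = Rational(-20, 127)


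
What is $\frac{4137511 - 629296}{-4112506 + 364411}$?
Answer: $- \frac{233881}{249873} \approx -0.936$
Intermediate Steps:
$\frac{4137511 - 629296}{-4112506 + 364411} = \frac{3508215}{-3748095} = 3508215 \left(- \frac{1}{3748095}\right) = - \frac{233881}{249873}$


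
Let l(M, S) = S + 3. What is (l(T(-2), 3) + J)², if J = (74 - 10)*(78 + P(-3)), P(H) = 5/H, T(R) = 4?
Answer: 215326276/9 ≈ 2.3925e+7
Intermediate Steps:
l(M, S) = 3 + S
J = 14656/3 (J = (74 - 10)*(78 + 5/(-3)) = 64*(78 + 5*(-⅓)) = 64*(78 - 5/3) = 64*(229/3) = 14656/3 ≈ 4885.3)
(l(T(-2), 3) + J)² = ((3 + 3) + 14656/3)² = (6 + 14656/3)² = (14674/3)² = 215326276/9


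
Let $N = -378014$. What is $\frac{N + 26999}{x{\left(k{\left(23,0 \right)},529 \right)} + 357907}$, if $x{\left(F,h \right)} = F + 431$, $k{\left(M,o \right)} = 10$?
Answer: $- \frac{351015}{358348} \approx -0.97954$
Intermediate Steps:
$x{\left(F,h \right)} = 431 + F$
$\frac{N + 26999}{x{\left(k{\left(23,0 \right)},529 \right)} + 357907} = \frac{-378014 + 26999}{\left(431 + 10\right) + 357907} = - \frac{351015}{441 + 357907} = - \frac{351015}{358348}$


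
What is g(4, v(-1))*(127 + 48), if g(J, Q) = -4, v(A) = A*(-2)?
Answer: -700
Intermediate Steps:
v(A) = -2*A
g(4, v(-1))*(127 + 48) = -4*(127 + 48) = -4*175 = -700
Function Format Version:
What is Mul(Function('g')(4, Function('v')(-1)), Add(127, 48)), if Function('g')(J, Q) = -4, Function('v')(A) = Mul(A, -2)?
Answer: -700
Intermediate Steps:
Function('v')(A) = Mul(-2, A)
Mul(Function('g')(4, Function('v')(-1)), Add(127, 48)) = Mul(-4, Add(127, 48)) = Mul(-4, 175) = -700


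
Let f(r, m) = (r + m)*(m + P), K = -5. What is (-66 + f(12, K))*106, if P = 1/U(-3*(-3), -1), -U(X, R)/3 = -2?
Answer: -31747/3 ≈ -10582.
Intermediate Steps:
U(X, R) = 6 (U(X, R) = -3*(-2) = 6)
P = ⅙ (P = 1/6 = ⅙ ≈ 0.16667)
f(r, m) = (⅙ + m)*(m + r) (f(r, m) = (r + m)*(m + ⅙) = (m + r)*(⅙ + m) = (⅙ + m)*(m + r))
(-66 + f(12, K))*106 = (-66 + ((-5)² + (⅙)*(-5) + (⅙)*12 - 5*12))*106 = (-66 + (25 - ⅚ + 2 - 60))*106 = (-66 - 203/6)*106 = -599/6*106 = -31747/3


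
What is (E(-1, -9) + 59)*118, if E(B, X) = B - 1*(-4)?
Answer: 7316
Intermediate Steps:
E(B, X) = 4 + B (E(B, X) = B + 4 = 4 + B)
(E(-1, -9) + 59)*118 = ((4 - 1) + 59)*118 = (3 + 59)*118 = 62*118 = 7316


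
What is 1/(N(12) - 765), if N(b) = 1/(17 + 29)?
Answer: -46/35189 ≈ -0.0013072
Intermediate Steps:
N(b) = 1/46
1/(N(12) - 765) = 1/(1/46 - 765) = 1/(-35189/46) = -46/35189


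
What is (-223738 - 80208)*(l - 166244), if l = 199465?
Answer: -10097390066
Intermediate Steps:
(-223738 - 80208)*(l - 166244) = (-223738 - 80208)*(199465 - 166244) = -303946*33221 = -10097390066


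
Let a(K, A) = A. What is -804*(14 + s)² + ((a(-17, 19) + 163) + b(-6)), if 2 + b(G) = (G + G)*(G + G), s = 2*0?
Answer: -157260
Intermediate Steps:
s = 0
b(G) = -2 + 4*G² (b(G) = -2 + (G + G)*(G + G) = -2 + (2*G)*(2*G) = -2 + 4*G²)
-804*(14 + s)² + ((a(-17, 19) + 163) + b(-6)) = -804*(14 + 0)² + ((19 + 163) + (-2 + 4*(-6)²)) = -804*14² + (182 + (-2 + 4*36)) = -804*196 + (182 + (-2 + 144)) = -157584 + (182 + 142) = -157584 + 324 = -157260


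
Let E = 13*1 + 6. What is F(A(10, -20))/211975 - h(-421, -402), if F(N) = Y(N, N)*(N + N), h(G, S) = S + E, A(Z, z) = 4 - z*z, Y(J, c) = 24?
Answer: 81167417/211975 ≈ 382.91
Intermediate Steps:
E = 19 (E = 13 + 6 = 19)
A(Z, z) = 4 - z**2
h(G, S) = 19 + S (h(G, S) = S + 19 = 19 + S)
F(N) = 48*N (F(N) = 24*(N + N) = 24*(2*N) = 48*N)
F(A(10, -20))/211975 - h(-421, -402) = (48*(4 - 1*(-20)**2))/211975 - (19 - 402) = (48*(4 - 1*400))*(1/211975) - 1*(-383) = (48*(4 - 400))*(1/211975) + 383 = (48*(-396))*(1/211975) + 383 = -19008*1/211975 + 383 = -19008/211975 + 383 = 81167417/211975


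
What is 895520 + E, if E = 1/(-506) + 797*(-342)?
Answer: 315210675/506 ≈ 6.2295e+5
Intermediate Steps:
E = -137922445/506 (E = -1/506 - 272574 = -137922445/506 ≈ -2.7257e+5)
895520 + E = 895520 - 137922445/506 = 315210675/506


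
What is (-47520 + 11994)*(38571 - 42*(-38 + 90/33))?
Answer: -15651938502/11 ≈ -1.4229e+9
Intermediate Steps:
(-47520 + 11994)*(38571 - 42*(-38 + 90/33)) = -35526*(38571 - 42*(-38 + 90*(1/33))) = -35526*(38571 - 42*(-38 + 30/11)) = -35526*(38571 - 42*(-388/11)) = -35526*(38571 + 16296/11) = -35526*440577/11 = -15651938502/11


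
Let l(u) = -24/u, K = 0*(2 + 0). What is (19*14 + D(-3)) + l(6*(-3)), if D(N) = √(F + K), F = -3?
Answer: 802/3 + I*√3 ≈ 267.33 + 1.732*I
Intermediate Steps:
K = 0 (K = 0*2 = 0)
D(N) = I*√3 (D(N) = √(-3 + 0) = √(-3) = I*√3)
(19*14 + D(-3)) + l(6*(-3)) = (19*14 + I*√3) - 24/(6*(-3)) = (266 + I*√3) - 24/(-18) = (266 + I*√3) - 24*(-1/18) = (266 + I*√3) + 4/3 = 802/3 + I*√3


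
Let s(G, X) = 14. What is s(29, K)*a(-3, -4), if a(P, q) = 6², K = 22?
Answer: 504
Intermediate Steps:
a(P, q) = 36
s(29, K)*a(-3, -4) = 14*36 = 504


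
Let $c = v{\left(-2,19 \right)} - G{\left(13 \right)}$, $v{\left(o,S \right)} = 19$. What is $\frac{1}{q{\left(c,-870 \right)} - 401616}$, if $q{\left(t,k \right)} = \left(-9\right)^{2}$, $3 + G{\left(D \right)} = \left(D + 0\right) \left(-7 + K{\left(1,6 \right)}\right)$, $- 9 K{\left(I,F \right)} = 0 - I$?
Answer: $- \frac{1}{401535} \approx -2.4904 \cdot 10^{-6}$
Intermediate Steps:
$K{\left(I,F \right)} = \frac{I}{9}$ ($K{\left(I,F \right)} = - \frac{0 - I}{9} = - \frac{\left(-1\right) I}{9} = \frac{I}{9}$)
$G{\left(D \right)} = -3 - \frac{62 D}{9}$ ($G{\left(D \right)} = -3 + \left(D + 0\right) \left(-7 + \frac{1}{9} \cdot 1\right) = -3 + D \left(-7 + \frac{1}{9}\right) = -3 + D \left(- \frac{62}{9}\right) = -3 - \frac{62 D}{9}$)
$c = \frac{1004}{9}$ ($c = 19 - \left(-3 - \frac{806}{9}\right) = 19 - - \frac{833}{9} = 19 + \frac{833}{9} = \frac{1004}{9} \approx 111.56$)
$q{\left(t,k \right)} = 81$
$\frac{1}{q{\left(c,-870 \right)} - 401616} = \frac{1}{81 - 401616} = \frac{1}{-401535} = - \frac{1}{401535}$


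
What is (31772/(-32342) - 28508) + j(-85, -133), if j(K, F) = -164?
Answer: -463670798/16171 ≈ -28673.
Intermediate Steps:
(31772/(-32342) - 28508) + j(-85, -133) = (31772/(-32342) - 28508) - 164 = (31772*(-1/32342) - 28508) - 164 = (-15886/16171 - 28508) - 164 = -461018754/16171 - 164 = -463670798/16171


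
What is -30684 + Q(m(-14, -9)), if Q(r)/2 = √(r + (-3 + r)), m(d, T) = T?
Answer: -30684 + 2*I*√21 ≈ -30684.0 + 9.1651*I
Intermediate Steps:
Q(r) = 2*√(-3 + 2*r) (Q(r) = 2*√(r + (-3 + r)) = 2*√(-3 + 2*r))
-30684 + Q(m(-14, -9)) = -30684 + 2*√(-3 + 2*(-9)) = -30684 + 2*√(-3 - 18) = -30684 + 2*√(-21) = -30684 + 2*(I*√21) = -30684 + 2*I*√21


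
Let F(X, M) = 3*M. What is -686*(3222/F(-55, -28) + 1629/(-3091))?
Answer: 82450977/3091 ≈ 26675.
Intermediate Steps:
-686*(3222/F(-55, -28) + 1629/(-3091)) = -686*(3222/((3*(-28))) + 1629/(-3091)) = -686*(3222/(-84) + 1629*(-1/3091)) = -686*(3222*(-1/84) - 1629/3091) = -686*(-537/14 - 1629/3091) = -686*(-1682673/43274) = 82450977/3091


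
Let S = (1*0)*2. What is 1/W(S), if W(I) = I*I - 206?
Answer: -1/206 ≈ -0.0048544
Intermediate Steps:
S = 0 (S = 0*2 = 0)
W(I) = -206 + I**2 (W(I) = I**2 - 206 = -206 + I**2)
1/W(S) = 1/(-206 + 0**2) = 1/(-206 + 0) = 1/(-206) = -1/206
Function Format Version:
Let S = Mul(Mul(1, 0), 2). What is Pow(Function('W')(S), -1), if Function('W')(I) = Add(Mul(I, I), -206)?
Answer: Rational(-1, 206) ≈ -0.0048544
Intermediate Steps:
S = 0 (S = Mul(0, 2) = 0)
Function('W')(I) = Add(-206, Pow(I, 2)) (Function('W')(I) = Add(Pow(I, 2), -206) = Add(-206, Pow(I, 2)))
Pow(Function('W')(S), -1) = Pow(Add(-206, Pow(0, 2)), -1) = Pow(Add(-206, 0), -1) = Pow(-206, -1) = Rational(-1, 206)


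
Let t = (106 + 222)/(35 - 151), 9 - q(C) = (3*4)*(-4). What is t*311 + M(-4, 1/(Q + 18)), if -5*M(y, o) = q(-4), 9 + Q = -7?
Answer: -129163/145 ≈ -890.78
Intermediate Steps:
Q = -16 (Q = -9 - 7 = -16)
q(C) = 57 (q(C) = 9 - 3*4*(-4) = 9 - 12*(-4) = 9 - 1*(-48) = 9 + 48 = 57)
M(y, o) = -57/5 (M(y, o) = -⅕*57 = -57/5)
t = -82/29 (t = 328/(-116) = 328*(-1/116) = -82/29 ≈ -2.8276)
t*311 + M(-4, 1/(Q + 18)) = -82/29*311 - 57/5 = -25502/29 - 57/5 = -129163/145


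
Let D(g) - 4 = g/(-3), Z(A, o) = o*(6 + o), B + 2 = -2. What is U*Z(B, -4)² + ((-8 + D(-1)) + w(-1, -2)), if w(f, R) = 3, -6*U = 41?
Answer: -438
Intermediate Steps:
U = -41/6 (U = -⅙*41 = -41/6 ≈ -6.8333)
B = -4 (B = -2 - 2 = -4)
D(g) = 4 - g/3 (D(g) = 4 + g/(-3) = 4 + g*(-⅓) = 4 - g/3)
U*Z(B, -4)² + ((-8 + D(-1)) + w(-1, -2)) = -41*16*(6 - 4)²/6 + ((-8 + (4 - ⅓*(-1))) + 3) = -41*(-4*2)²/6 + ((-8 + (4 + ⅓)) + 3) = -41/6*(-8)² + ((-8 + 13/3) + 3) = -41/6*64 + (-11/3 + 3) = -1312/3 - ⅔ = -438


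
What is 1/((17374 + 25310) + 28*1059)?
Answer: 1/72336 ≈ 1.3824e-5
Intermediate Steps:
1/((17374 + 25310) + 28*1059) = 1/(42684 + 29652) = 1/72336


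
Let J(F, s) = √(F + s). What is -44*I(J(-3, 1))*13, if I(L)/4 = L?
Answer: -2288*I*√2 ≈ -3235.7*I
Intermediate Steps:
I(L) = 4*L
-44*I(J(-3, 1))*13 = -176*√(-3 + 1)*13 = -176*√(-2)*13 = -176*I*√2*13 = -2288*I*√2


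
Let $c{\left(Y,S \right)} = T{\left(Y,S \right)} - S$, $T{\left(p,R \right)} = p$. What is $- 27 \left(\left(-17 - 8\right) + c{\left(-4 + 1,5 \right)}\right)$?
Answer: $891$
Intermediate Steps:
$c{\left(Y,S \right)} = Y - S$
$- 27 \left(\left(-17 - 8\right) + c{\left(-4 + 1,5 \right)}\right) = - 27 \left(\left(-17 - 8\right) + \left(\left(-4 + 1\right) - 5\right)\right) = - 27 \left(-25 - 8\right) = \left(-27\right) \left(-33\right) = 891$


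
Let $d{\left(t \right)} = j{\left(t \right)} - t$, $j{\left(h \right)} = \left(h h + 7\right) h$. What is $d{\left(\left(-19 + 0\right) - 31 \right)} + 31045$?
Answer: $-94255$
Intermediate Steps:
$j{\left(h \right)} = h \left(7 + h^{2}\right)$ ($j{\left(h \right)} = \left(h^{2} + 7\right) h = \left(7 + h^{2}\right) h = h \left(7 + h^{2}\right)$)
$d{\left(t \right)} = - t + t \left(7 + t^{2}\right)$ ($d{\left(t \right)} = t \left(7 + t^{2}\right) - t = - t + t \left(7 + t^{2}\right)$)
$d{\left(\left(-19 + 0\right) - 31 \right)} + 31045 = \left(\left(-19 + 0\right) - 31\right) \left(6 + \left(\left(-19 + 0\right) - 31\right)^{2}\right) + 31045 = \left(-19 - 31\right) \left(6 + \left(-19 - 31\right)^{2}\right) + 31045 = - 50 \left(6 + \left(-50\right)^{2}\right) + 31045 = - 50 \left(6 + 2500\right) + 31045 = \left(-50\right) 2506 + 31045 = -125300 + 31045 = -94255$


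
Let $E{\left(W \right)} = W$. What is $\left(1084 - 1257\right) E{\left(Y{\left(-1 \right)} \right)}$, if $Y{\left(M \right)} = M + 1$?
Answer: $0$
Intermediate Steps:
$Y{\left(M \right)} = 1 + M$
$\left(1084 - 1257\right) E{\left(Y{\left(-1 \right)} \right)} = \left(1084 - 1257\right) \left(1 - 1\right) = \left(-173\right) 0 = 0$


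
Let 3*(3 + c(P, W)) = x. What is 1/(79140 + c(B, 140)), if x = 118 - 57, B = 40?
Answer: 3/237472 ≈ 1.2633e-5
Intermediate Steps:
x = 61
c(P, W) = 52/3 (c(P, W) = -3 + (1/3)*61 = -3 + 61/3 = 52/3)
1/(79140 + c(B, 140)) = 1/(79140 + 52/3) = 1/(237472/3) = 3/237472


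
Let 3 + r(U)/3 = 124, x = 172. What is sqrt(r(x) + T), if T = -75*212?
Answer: I*sqrt(15537) ≈ 124.65*I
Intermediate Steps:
r(U) = 363 (r(U) = -9 + 3*124 = -9 + 372 = 363)
T = -15900
sqrt(r(x) + T) = sqrt(363 - 15900) = sqrt(-15537) = I*sqrt(15537)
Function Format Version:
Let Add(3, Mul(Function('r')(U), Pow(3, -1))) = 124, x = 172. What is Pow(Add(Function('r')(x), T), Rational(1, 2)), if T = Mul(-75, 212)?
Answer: Mul(I, Pow(15537, Rational(1, 2))) ≈ Mul(124.65, I)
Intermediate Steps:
Function('r')(U) = 363 (Function('r')(U) = Add(-9, Mul(3, 124)) = Add(-9, 372) = 363)
T = -15900
Pow(Add(Function('r')(x), T), Rational(1, 2)) = Pow(Add(363, -15900), Rational(1, 2)) = Pow(-15537, Rational(1, 2)) = Mul(I, Pow(15537, Rational(1, 2)))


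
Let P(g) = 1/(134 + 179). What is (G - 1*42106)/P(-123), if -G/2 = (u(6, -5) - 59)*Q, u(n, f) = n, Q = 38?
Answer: -11918414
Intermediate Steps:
G = 4028 (G = -2*(6 - 59)*38 = -(-106)*38 = -2*(-2014) = 4028)
P(g) = 1/313
(G - 1*42106)/P(-123) = (4028 - 1*42106)/(1/313) = (4028 - 42106)*313 = -38078*313 = -11918414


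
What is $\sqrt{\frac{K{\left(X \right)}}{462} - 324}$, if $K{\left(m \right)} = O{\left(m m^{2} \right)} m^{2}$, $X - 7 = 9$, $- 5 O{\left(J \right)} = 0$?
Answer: $18 i \approx 18.0 i$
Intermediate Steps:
$O{\left(J \right)} = 0$ ($O{\left(J \right)} = \left(- \frac{1}{5}\right) 0 = 0$)
$X = 16$ ($X = 7 + 9 = 16$)
$K{\left(m \right)} = 0$ ($K{\left(m \right)} = 0 m^{2} = 0$)
$\sqrt{\frac{K{\left(X \right)}}{462} - 324} = \sqrt{\frac{0}{462} - 324} = \sqrt{0 \cdot \frac{1}{462} - 324} = \sqrt{0 - 324} = \sqrt{-324} = 18 i$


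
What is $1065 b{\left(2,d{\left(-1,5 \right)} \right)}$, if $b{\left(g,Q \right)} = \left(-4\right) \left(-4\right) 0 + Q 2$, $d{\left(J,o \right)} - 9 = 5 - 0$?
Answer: $29820$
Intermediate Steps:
$d{\left(J,o \right)} = 14$ ($d{\left(J,o \right)} = 9 + \left(5 - 0\right) = 9 + \left(5 + 0\right) = 9 + 5 = 14$)
$b{\left(g,Q \right)} = 2 Q$ ($b{\left(g,Q \right)} = 16 \cdot 0 + 2 Q = 0 + 2 Q = 2 Q$)
$1065 b{\left(2,d{\left(-1,5 \right)} \right)} = 1065 \cdot 2 \cdot 14 = 1065 \cdot 28 = 29820$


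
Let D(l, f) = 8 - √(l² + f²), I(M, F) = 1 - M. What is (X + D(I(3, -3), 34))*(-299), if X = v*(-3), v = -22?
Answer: -22126 + 598*√290 ≈ -11942.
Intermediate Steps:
X = 66 (X = -22*(-3) = 66)
D(l, f) = 8 - √(f² + l²)
(X + D(I(3, -3), 34))*(-299) = (66 + (8 - √(34² + (1 - 1*3)²)))*(-299) = (66 + (8 - √(1156 + (1 - 3)²)))*(-299) = (66 + (8 - √(1156 + (-2)²)))*(-299) = (66 + (8 - √(1156 + 4)))*(-299) = (66 + (8 - √1160))*(-299) = (66 + (8 - 2*√290))*(-299) = (74 - 2*√290)*(-299) = -22126 + 598*√290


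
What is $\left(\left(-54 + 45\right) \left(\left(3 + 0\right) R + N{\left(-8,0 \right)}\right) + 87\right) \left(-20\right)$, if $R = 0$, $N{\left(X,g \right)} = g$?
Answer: $-1740$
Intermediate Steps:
$\left(\left(-54 + 45\right) \left(\left(3 + 0\right) R + N{\left(-8,0 \right)}\right) + 87\right) \left(-20\right) = \left(\left(-54 + 45\right) \left(\left(3 + 0\right) 0 + 0\right) + 87\right) \left(-20\right) = \left(- 9 \left(3 \cdot 0 + 0\right) + 87\right) \left(-20\right) = \left(- 9 \left(0 + 0\right) + 87\right) \left(-20\right) = \left(\left(-9\right) 0 + 87\right) \left(-20\right) = \left(0 + 87\right) \left(-20\right) = 87 \left(-20\right) = -1740$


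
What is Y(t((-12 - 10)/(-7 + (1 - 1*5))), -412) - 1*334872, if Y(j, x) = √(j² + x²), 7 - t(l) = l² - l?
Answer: -334872 + √169769 ≈ -3.3446e+5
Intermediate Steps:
t(l) = 7 + l - l² (t(l) = 7 - (l² - l) = 7 + (l - l²) = 7 + l - l²)
Y(t((-12 - 10)/(-7 + (1 - 1*5))), -412) - 1*334872 = √((7 + (-12 - 10)/(-7 + (1 - 1*5)) - ((-12 - 10)/(-7 + (1 - 1*5)))²)² + (-412)²) - 1*334872 = √((7 - 22/(-7 + (1 - 5)) - (-22/(-7 + (1 - 5)))²)² + 169744) - 334872 = √((7 - 22/(-7 - 4) - (-22/(-7 - 4))²)² + 169744) - 334872 = √((7 - 22/(-11) - (-22/(-11))²)² + 169744) - 334872 = √((7 - 22*(-1/11) - (-22*(-1/11))²)² + 169744) - 334872 = √((7 + 2 - 1*2²)² + 169744) - 334872 = √((7 + 2 - 1*4)² + 169744) - 334872 = √((7 + 2 - 4)² + 169744) - 334872 = √(5² + 169744) - 334872 = √(25 + 169744) - 334872 = √169769 - 334872 = -334872 + √169769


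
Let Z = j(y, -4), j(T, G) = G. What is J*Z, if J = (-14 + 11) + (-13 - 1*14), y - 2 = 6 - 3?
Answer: 120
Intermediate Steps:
y = 5 (y = 2 + (6 - 3) = 2 + 3 = 5)
Z = -4
J = -30 (J = -3 + (-13 - 14) = -3 - 27 = -30)
J*Z = -30*(-4) = 120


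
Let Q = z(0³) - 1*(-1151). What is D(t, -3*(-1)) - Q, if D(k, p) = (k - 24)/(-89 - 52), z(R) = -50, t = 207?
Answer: -51808/47 ≈ -1102.3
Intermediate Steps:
D(k, p) = 8/47 - k/141 (D(k, p) = (-24 + k)/(-141) = (-24 + k)*(-1/141) = 8/47 - k/141)
Q = 1101 (Q = -50 - 1*(-1151) = -50 + 1151 = 1101)
D(t, -3*(-1)) - Q = (8/47 - 1/141*207) - 1*1101 = (8/47 - 69/47) - 1101 = -61/47 - 1101 = -51808/47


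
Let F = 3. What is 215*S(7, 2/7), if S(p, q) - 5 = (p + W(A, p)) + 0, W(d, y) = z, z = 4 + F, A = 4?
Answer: 4085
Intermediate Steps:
z = 7 (z = 4 + 3 = 7)
W(d, y) = 7
S(p, q) = 12 + p (S(p, q) = 5 + ((p + 7) + 0) = 5 + ((7 + p) + 0) = 5 + (7 + p) = 12 + p)
215*S(7, 2/7) = 215*(12 + 7) = 215*19 = 4085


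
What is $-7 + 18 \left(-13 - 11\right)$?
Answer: $-439$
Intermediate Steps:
$-7 + 18 \left(-13 - 11\right) = -7 + 18 \left(-24\right) = -7 - 432 = -439$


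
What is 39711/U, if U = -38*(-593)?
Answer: 39711/22534 ≈ 1.7623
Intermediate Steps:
U = 22534
39711/U = 39711/22534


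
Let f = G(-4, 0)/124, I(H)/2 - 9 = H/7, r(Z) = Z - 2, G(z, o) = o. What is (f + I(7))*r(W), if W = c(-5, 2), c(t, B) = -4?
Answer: -120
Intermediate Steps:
W = -4
r(Z) = -2 + Z
I(H) = 18 + 2*H/7 (I(H) = 18 + 2*(H/7) = 18 + 2*H/7)
f = 0 (f = 0/124 = 0*(1/124) = 0)
(f + I(7))*r(W) = (0 + (18 + (2/7)*7))*(-2 - 4) = (0 + (18 + 2))*(-6) = (0 + 20)*(-6) = 20*(-6) = -120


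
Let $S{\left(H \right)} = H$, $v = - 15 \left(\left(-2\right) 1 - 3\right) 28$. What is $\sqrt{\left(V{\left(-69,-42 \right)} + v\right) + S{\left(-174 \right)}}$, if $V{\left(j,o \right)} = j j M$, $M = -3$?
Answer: $3 i \sqrt{1373} \approx 111.16 i$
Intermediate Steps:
$V{\left(j,o \right)} = - 3 j^{2}$ ($V{\left(j,o \right)} = j j \left(-3\right) = j^{2} \left(-3\right) = - 3 j^{2}$)
$v = 2100$ ($v = - 15 \left(-2 - 3\right) 28 = \left(-15\right) \left(-5\right) 28 = 75 \cdot 28 = 2100$)
$\sqrt{\left(V{\left(-69,-42 \right)} + v\right) + S{\left(-174 \right)}} = \sqrt{\left(- 3 \left(-69\right)^{2} + 2100\right) - 174} = \sqrt{\left(\left(-3\right) 4761 + 2100\right) - 174} = \sqrt{\left(-14283 + 2100\right) - 174} = \sqrt{-12183 - 174} = \sqrt{-12357} = 3 i \sqrt{1373}$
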